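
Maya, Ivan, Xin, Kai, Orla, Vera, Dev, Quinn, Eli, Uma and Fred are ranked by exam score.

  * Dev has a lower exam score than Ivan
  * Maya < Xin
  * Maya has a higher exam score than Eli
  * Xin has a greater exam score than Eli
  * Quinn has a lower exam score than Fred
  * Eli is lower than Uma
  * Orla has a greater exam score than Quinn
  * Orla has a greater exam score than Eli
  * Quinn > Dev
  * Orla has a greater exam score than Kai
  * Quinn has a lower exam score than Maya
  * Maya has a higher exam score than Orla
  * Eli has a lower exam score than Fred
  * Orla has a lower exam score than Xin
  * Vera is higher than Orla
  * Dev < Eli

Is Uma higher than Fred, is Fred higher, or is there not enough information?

Following every chain through Fred: below Fred we get Dev, Eli, Quinn.
Uma is not reached, and no chain runs the other way from Uma to Fred.
So the given relations leave the order of Fred and Uma undetermined.

undetermined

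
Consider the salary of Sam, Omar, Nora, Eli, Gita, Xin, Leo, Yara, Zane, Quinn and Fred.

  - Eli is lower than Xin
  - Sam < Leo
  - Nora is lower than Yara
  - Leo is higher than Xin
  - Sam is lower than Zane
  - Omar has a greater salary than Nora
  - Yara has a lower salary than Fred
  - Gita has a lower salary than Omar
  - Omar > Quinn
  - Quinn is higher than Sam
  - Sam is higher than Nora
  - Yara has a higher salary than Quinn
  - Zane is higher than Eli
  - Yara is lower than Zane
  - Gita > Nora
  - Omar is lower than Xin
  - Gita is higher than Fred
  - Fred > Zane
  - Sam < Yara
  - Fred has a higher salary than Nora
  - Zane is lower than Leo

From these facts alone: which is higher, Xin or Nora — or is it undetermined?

Nora < Sam and Sam < Quinn give Nora < Quinn.
With Quinn < Yara: Nora < Sam < Quinn < Yara.
With Yara < Fred: Nora < Sam < Quinn < Yara < Fred.
With Fred < Gita: Nora < Sam < Quinn < Yara < Fred < Gita.
Then Gita < Omar extends the chain to Omar.
Then Omar < Xin extends the chain to Xin.
So Xin is higher.

Xin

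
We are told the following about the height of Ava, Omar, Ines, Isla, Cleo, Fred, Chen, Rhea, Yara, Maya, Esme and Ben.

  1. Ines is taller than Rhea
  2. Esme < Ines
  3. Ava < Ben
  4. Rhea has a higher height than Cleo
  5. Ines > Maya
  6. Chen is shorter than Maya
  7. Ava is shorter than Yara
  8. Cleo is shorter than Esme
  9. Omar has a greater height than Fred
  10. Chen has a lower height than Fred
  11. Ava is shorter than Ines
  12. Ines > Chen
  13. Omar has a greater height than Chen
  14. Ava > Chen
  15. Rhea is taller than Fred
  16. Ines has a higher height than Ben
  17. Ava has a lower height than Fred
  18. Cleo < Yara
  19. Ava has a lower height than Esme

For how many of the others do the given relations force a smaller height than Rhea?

The elements the relations force below Rhea are Chen, Cleo, Ava, Fred — no chain reaches any other.
That is 4.

4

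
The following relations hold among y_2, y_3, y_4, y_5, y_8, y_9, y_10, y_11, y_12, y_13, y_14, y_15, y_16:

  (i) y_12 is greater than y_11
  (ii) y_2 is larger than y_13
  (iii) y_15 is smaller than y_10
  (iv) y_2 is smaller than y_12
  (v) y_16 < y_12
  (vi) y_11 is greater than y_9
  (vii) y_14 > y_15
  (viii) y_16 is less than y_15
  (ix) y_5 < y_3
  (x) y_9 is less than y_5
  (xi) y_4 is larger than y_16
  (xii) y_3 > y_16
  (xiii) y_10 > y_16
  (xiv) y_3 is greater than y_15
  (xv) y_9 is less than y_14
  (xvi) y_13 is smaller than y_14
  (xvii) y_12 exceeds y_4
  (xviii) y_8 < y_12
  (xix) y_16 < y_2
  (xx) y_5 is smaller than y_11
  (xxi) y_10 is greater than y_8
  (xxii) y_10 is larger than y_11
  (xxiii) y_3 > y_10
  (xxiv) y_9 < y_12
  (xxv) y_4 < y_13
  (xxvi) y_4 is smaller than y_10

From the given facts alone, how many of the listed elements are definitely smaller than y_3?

Directly below y_3: y_16, y_5, y_15, y_10.
One step further: y_4, y_9, y_8, y_11 (8 so far).
No other element is forced below y_3 by the given relations, so the count is 8.

8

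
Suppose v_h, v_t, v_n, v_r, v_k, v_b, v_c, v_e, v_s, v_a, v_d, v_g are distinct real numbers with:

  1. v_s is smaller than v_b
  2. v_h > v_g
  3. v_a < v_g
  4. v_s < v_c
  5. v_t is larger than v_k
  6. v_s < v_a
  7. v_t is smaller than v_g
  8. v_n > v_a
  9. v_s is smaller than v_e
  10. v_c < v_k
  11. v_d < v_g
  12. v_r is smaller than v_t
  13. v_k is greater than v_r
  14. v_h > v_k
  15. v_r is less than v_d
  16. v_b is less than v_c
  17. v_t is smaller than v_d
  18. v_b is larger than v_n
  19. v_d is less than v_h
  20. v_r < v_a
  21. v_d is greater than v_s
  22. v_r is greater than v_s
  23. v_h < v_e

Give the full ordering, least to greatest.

Nothing is placed below v_s, so it is least; from there v_s < v_r; v_r < v_a; v_a < v_n; v_n < v_b; v_b < v_c; v_c < v_k; v_k < v_t; v_t < v_d; v_d < v_g; v_g < v_h; v_h < v_e, each given directly.

v_s < v_r < v_a < v_n < v_b < v_c < v_k < v_t < v_d < v_g < v_h < v_e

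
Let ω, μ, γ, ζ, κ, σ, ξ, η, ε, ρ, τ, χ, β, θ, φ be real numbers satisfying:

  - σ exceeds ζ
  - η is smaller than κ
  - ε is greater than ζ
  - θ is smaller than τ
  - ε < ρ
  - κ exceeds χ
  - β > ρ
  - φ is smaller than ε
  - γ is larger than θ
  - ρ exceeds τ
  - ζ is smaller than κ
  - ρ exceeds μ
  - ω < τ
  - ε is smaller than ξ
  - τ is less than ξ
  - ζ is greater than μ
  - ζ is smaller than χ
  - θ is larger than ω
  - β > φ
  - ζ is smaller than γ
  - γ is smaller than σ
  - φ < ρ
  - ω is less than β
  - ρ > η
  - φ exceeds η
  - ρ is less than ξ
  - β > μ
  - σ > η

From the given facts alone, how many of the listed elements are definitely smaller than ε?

From ε the given relations immediately reach φ, ζ.
From those, η, μ — 4 in total.
No other element is forced below ε by the given relations, so the count is 4.

4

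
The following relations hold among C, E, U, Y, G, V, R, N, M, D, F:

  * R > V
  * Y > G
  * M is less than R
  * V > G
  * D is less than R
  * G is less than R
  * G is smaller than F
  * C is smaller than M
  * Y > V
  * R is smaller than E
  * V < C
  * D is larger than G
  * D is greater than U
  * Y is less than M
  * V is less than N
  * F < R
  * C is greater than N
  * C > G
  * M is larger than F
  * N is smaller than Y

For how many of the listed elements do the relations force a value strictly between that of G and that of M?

5

Chaining upward from G reaches: V, N, Y, C, F, D, R, E.
Chaining downward from M reaches: V, N, Y, C, F.
Strictly between G and M are those in both lists: V, N, Y, C, F — 5 elements.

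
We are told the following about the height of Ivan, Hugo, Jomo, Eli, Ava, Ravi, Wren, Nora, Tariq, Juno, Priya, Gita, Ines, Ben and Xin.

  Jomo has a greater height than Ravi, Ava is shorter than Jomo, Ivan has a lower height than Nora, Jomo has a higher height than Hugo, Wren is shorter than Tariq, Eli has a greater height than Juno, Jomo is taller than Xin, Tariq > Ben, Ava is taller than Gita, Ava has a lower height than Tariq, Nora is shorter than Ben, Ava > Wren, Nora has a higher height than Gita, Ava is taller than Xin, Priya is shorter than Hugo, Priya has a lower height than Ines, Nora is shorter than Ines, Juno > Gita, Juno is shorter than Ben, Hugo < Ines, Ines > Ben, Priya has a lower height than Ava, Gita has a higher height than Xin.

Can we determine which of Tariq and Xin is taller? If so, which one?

Link the given pairs in sequence: Xin < Gita; Gita < Nora; Nora < Ben; Ben < Tariq.
Together: Xin < Gita < Nora < Ben < Tariq.
So Tariq is taller.

Tariq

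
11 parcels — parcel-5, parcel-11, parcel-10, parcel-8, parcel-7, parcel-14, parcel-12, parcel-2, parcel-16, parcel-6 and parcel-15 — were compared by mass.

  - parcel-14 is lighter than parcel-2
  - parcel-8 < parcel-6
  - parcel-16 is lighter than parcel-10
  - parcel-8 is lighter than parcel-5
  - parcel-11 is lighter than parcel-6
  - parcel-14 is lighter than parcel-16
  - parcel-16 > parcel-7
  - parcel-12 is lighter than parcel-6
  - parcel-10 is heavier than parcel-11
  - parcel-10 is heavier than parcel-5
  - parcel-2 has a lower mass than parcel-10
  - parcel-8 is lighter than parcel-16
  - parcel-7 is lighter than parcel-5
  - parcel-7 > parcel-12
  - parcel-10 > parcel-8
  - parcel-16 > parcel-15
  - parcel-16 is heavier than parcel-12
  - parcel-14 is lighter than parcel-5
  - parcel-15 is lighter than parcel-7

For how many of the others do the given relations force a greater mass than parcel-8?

The elements the relations force above parcel-8 are parcel-6, parcel-16, parcel-5, parcel-10 — no chain reaches any other.
That is 4.

4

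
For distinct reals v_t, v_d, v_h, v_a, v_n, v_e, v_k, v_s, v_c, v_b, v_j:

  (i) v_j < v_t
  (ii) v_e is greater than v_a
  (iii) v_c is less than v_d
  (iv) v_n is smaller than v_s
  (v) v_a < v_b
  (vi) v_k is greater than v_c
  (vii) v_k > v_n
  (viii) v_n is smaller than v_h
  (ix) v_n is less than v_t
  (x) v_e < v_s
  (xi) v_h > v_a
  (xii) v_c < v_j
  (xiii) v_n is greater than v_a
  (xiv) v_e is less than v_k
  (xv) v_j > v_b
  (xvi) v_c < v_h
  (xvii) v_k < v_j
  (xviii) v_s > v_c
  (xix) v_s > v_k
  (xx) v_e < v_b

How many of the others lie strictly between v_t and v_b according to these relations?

1

Chaining upward from v_b reaches: v_j.
Chaining downward from v_t reaches: v_c, v_a, v_e, v_n, v_k, v_j.
Strictly between v_b and v_t are those in both lists: v_j — 1 element.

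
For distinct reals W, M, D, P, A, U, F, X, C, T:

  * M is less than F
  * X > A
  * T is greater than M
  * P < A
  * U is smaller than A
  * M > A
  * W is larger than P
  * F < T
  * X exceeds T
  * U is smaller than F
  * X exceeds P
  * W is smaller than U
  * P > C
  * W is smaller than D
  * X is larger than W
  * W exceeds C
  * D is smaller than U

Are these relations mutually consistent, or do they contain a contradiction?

consistent

Every relation is compatible with C < P < W < D < U < A < M < F < T < X; the set is consistent.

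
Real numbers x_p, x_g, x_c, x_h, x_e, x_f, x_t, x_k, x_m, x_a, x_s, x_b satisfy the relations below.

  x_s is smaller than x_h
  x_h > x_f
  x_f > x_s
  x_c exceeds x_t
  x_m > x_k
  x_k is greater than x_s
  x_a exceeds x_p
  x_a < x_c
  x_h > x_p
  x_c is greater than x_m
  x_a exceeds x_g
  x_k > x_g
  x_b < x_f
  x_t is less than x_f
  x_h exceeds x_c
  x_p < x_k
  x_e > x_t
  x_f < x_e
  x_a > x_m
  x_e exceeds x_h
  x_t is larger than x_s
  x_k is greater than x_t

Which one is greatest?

x_s is not greatest since x_s < x_t; x_g is not greatest since x_g < x_k; x_t is not greatest since x_t < x_k; x_p is not greatest since x_p < x_a; x_b is not greatest since x_b < x_f; x_k is not greatest since x_k < x_m; x_m is not greatest since x_m < x_a; x_a is not greatest since x_a < x_c; x_f is not greatest since x_f < x_e; x_c is not greatest since x_c < x_h; x_h is not greatest since x_h < x_e.
Only x_e has nothing above it, so x_e is the greatest.

x_e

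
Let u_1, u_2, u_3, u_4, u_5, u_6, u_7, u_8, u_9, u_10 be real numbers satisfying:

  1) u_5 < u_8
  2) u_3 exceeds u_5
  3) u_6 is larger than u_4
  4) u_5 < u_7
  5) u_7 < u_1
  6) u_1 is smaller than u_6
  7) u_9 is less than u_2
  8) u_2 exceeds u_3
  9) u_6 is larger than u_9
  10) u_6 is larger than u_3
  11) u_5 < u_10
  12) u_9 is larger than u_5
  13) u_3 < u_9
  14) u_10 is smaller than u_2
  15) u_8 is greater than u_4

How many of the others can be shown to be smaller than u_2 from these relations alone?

From u_2 the given relations immediately reach u_3, u_9, u_10.
From those, u_5 — 4 in total.
No other element is forced below u_2 by the given relations, so the count is 4.

4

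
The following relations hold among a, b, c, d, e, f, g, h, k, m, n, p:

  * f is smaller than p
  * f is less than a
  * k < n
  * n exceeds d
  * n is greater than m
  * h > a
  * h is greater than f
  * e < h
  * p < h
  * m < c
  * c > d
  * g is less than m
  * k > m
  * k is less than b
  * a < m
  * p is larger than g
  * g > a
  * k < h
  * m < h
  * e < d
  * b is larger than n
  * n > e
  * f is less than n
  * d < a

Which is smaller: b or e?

Following the relations from e: e < d < a < g < m < k < n < b.
So e < b; e is the smaller of the two.

e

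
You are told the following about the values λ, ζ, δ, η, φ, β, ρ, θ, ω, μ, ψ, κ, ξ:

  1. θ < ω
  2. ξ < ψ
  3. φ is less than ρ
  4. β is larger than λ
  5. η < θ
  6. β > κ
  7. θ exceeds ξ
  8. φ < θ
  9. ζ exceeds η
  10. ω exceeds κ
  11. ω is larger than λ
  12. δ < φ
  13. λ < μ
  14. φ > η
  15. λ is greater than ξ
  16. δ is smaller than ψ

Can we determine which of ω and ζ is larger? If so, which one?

Following every chain through ζ: below ζ we get η.
ω is not reached, and no chain runs the other way from ω to ζ.
So the given relations leave the order of ζ and ω undetermined.

undetermined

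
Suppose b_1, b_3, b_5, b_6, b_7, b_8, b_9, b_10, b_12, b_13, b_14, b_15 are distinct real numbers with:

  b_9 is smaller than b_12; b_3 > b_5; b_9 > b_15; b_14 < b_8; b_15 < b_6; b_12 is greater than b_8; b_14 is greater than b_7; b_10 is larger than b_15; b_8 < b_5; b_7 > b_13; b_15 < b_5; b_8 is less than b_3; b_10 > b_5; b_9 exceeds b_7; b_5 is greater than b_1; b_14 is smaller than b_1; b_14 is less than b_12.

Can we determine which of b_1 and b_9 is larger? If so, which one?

Following every chain through b_9: above b_9 we get b_12; below b_9 we get b_13, b_7, b_15.
b_1 is not reached, and no chain runs the other way from b_1 to b_9.
So the given relations leave the order of b_9 and b_1 undetermined.

undetermined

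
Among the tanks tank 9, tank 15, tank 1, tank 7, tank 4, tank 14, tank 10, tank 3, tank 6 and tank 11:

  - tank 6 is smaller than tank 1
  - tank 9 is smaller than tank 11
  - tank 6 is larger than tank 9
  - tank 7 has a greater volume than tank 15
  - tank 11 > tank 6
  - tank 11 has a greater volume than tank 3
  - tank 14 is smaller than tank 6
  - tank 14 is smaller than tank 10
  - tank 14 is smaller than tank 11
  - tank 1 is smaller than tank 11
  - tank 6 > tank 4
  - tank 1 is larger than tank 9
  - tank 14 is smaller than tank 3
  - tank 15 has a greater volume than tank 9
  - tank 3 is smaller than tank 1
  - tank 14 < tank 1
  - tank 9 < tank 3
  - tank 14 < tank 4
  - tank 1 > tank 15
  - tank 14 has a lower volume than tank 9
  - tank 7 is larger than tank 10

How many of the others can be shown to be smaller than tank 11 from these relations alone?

The elements the relations force below tank 11 are tank 14, tank 4, tank 9, tank 15, tank 6, tank 3, tank 1 — no chain reaches any other.
That is 7.

7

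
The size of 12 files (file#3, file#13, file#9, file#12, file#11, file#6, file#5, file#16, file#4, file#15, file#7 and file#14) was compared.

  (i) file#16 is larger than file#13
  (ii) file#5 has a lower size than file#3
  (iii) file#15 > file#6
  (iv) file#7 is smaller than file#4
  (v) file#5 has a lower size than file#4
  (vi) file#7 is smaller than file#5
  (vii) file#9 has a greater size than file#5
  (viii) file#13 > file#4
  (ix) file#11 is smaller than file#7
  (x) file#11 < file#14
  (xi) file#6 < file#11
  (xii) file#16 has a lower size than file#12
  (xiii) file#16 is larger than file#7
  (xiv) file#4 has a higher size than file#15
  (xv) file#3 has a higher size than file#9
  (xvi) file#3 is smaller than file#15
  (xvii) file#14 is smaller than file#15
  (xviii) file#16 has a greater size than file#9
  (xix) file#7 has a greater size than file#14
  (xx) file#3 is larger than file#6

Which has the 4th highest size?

file#4

Piecing the relations together gives one ordering: file#6 < file#11 < file#14 < file#7 < file#5 < file#9 < file#3 < file#15 < file#4 < file#13 < file#16 < file#12.
The 4th largest is file#4.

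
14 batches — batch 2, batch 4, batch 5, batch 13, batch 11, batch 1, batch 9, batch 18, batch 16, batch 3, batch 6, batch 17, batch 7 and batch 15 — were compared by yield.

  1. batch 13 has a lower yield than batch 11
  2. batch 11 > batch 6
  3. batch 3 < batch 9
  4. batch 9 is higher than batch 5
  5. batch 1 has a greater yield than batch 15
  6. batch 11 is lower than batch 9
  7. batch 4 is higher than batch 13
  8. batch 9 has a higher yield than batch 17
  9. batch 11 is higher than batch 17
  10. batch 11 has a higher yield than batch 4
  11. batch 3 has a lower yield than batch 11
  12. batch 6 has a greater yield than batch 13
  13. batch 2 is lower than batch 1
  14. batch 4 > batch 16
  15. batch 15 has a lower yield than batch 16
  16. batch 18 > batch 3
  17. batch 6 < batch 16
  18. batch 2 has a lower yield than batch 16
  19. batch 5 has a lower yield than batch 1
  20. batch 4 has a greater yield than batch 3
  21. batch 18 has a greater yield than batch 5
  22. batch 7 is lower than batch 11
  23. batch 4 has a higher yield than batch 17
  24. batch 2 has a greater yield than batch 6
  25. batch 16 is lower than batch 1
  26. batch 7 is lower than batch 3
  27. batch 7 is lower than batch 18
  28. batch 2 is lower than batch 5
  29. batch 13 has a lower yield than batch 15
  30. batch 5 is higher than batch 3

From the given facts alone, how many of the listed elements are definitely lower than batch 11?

9

From batch 11 the given relations immediately reach batch 7, batch 3, batch 13, batch 6, batch 17, batch 4.
From those, batch 16 — 7 in total.
From those, batch 2, batch 15 — 9 in total.
Nothing else is reachable below batch 11; 9 in all.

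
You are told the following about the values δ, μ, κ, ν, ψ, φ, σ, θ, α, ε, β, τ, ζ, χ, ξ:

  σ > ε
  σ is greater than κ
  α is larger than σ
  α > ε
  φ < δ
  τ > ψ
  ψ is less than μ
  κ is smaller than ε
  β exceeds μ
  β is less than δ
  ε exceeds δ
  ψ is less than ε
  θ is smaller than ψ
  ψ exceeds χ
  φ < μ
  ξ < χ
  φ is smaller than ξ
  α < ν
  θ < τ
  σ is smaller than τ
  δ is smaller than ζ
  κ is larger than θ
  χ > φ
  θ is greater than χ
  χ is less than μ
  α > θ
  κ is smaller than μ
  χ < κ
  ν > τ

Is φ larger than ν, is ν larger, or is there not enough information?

ν

φ < ξ and ξ < χ give φ < χ.
With χ < ψ: φ < ξ < χ < ψ.
With ψ < μ: φ < ξ < χ < ψ < μ.
With μ < β: φ < ξ < χ < ψ < μ < β.
Then β < δ extends the chain to δ.
Then δ < ε extends the chain to ε.
With ε < σ: φ < ξ < χ < ψ < μ < β < δ < ε < σ.
With σ < τ: φ < ξ < χ < ψ < μ < β < δ < ε < σ < τ.
Then τ < ν extends the chain to ν.
So ν is larger.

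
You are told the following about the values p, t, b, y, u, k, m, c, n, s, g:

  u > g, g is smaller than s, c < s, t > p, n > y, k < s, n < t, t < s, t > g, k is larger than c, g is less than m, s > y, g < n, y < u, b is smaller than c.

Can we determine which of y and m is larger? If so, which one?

undetermined

Following every chain through y: above y we get n, t, s, u.
m is not reached, and no chain runs the other way from m to y.
So the given relations leave the order of y and m undetermined.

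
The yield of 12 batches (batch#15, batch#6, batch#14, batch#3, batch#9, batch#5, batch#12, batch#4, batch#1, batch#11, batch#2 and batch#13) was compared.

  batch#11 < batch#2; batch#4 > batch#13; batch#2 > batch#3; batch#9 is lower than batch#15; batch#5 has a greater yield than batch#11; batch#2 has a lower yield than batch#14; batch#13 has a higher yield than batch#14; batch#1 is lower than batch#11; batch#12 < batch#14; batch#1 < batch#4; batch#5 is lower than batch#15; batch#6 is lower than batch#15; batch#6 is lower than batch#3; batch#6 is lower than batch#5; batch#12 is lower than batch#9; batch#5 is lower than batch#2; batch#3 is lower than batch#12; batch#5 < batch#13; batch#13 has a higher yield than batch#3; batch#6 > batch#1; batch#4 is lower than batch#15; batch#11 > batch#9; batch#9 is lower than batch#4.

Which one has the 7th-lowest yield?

Piecing the relations together gives one ordering: batch#1 < batch#6 < batch#3 < batch#12 < batch#9 < batch#11 < batch#5 < batch#2 < batch#14 < batch#13 < batch#4 < batch#15.
Counting 7 from the smallest end gives batch#5.

batch#5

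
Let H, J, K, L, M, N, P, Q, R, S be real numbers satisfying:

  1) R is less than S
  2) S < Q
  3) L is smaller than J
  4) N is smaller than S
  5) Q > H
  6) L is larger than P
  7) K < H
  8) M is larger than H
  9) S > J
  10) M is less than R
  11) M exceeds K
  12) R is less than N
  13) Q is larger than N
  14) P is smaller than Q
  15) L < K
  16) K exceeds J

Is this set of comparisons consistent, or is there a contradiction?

Every relation is compatible with P < L < J < K < H < M < R < N < S < Q; the set is consistent.

consistent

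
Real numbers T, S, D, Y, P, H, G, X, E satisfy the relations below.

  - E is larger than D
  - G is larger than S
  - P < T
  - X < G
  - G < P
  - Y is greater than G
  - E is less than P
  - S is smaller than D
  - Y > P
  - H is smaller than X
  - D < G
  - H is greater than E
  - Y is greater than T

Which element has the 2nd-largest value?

T

Piecing the relations together gives one ordering: S < D < E < H < X < G < P < T < Y.
The 2nd largest is T.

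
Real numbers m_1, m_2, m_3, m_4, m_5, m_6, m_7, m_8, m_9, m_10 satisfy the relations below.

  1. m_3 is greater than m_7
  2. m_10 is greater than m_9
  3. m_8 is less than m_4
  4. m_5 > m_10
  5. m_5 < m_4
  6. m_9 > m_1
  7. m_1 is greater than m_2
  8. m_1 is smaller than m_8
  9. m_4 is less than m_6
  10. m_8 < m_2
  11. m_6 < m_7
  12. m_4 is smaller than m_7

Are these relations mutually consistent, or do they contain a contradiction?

inconsistent

Chaining the given relations yields m_8 < m_2 < m_1, so m_8 < m_1. But one relation states m_1 < m_8. These cannot both hold.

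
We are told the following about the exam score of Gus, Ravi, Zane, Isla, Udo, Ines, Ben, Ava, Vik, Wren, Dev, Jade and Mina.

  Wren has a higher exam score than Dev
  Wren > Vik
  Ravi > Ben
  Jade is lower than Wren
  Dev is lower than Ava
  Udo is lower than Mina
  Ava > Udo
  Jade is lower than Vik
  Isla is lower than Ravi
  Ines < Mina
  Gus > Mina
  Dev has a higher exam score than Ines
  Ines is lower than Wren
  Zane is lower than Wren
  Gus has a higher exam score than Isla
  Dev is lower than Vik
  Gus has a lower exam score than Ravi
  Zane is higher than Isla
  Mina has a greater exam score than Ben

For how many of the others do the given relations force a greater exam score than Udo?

4

From Udo the given relations immediately reach Ava, Mina.
From those, Gus — 3 in total.
From those, Ravi — 4 in total.
Nothing else is reachable above Udo; 4 in all.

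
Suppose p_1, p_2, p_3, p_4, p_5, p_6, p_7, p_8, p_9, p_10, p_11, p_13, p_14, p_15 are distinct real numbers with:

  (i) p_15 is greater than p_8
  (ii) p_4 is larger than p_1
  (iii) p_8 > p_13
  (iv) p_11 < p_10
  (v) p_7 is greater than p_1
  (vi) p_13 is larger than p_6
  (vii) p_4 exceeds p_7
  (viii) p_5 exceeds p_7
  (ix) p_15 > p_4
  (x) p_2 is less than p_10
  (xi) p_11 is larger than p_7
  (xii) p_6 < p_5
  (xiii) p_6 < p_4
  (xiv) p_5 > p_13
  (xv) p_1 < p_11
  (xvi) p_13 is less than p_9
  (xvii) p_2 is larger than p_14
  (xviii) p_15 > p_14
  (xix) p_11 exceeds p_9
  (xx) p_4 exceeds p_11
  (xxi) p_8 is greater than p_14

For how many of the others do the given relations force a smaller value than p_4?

6

The elements the relations force below p_4 are p_1, p_7, p_6, p_13, p_9, p_11 — no chain reaches any other.
That is 6.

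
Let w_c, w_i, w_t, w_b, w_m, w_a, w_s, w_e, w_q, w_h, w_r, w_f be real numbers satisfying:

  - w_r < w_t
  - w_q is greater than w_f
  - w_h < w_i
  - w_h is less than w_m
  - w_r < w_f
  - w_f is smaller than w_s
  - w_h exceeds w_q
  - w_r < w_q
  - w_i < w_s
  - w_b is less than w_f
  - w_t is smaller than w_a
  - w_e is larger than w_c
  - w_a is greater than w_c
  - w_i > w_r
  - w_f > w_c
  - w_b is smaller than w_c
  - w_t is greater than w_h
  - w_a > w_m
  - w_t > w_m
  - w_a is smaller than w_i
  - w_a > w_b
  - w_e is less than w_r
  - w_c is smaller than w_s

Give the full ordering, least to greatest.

w_b < w_c < w_e < w_r < w_f < w_q < w_h < w_m < w_t < w_a < w_i < w_s

Nothing is placed below w_b, so it is least; from there w_b < w_c; w_c < w_e; w_e < w_r; w_r < w_f; w_f < w_q; w_q < w_h; w_h < w_m; w_m < w_t; w_t < w_a; w_a < w_i; w_i < w_s, each given directly.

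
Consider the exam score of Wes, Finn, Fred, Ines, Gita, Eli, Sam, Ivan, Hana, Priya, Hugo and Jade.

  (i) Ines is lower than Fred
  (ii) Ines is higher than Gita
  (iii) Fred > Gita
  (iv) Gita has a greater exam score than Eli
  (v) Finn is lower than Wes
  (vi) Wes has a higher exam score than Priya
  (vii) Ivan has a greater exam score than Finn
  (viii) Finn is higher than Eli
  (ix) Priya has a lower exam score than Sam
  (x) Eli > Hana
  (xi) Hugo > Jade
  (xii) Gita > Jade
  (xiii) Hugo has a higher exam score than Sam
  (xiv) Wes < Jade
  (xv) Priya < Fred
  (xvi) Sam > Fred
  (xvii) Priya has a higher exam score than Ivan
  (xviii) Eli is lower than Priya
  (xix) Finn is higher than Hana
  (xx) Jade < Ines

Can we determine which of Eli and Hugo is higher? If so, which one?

Hugo

Link the given pairs in sequence: Eli < Finn; Finn < Ivan; Ivan < Priya; Priya < Wes; Wes < Jade; Jade < Ines; Ines < Fred; Fred < Sam; Sam < Hugo.
Chaining these gives Eli < Finn < Ivan < Priya < Wes < Jade < Ines < Fred < Sam < Hugo.
So Hugo is higher.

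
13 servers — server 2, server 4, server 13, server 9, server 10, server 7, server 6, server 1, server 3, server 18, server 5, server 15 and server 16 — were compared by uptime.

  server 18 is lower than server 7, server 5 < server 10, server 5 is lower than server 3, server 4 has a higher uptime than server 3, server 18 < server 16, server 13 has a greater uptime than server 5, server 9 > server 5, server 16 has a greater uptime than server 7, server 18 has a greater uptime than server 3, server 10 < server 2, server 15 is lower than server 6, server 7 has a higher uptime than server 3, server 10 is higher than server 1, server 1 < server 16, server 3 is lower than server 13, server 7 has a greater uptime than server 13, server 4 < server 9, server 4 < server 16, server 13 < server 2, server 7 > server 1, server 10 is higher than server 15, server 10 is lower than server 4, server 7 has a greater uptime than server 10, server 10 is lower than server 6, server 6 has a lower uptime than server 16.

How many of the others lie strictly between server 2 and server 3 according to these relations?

1

Chaining upward from server 3 reaches: server 13, server 4, server 18, server 7, server 9, server 16.
Chaining downward from server 2 reaches: server 5, server 1, server 15, server 10, server 13.
Strictly between server 3 and server 2 are those in both lists: server 13 — 1 element.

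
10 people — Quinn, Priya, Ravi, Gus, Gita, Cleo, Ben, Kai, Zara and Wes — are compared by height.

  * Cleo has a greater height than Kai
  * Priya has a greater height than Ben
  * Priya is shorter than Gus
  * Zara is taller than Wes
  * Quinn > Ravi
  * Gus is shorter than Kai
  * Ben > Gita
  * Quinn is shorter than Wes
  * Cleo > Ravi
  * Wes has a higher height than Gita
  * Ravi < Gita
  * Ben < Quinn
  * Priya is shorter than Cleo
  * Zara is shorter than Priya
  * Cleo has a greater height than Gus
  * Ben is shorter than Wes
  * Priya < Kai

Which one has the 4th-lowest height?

Quinn

Chaining the given pairs: Ravi < Gita < Ben < Quinn < Wes < Zara < Priya < Gus < Kai < Cleo.
The 4th smallest is Quinn.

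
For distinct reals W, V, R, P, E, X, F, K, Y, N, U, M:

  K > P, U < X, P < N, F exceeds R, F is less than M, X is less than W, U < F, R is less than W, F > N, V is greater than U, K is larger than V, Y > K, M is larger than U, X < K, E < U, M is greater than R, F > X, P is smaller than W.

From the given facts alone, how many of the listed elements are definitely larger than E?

8

From E the given relations immediately reach U.
From those, V, X, F, M — 5 in total.
From those, K, W — 7 in total.
From those, Y — 8 in total.
Nothing else is reachable above E; 8 in all.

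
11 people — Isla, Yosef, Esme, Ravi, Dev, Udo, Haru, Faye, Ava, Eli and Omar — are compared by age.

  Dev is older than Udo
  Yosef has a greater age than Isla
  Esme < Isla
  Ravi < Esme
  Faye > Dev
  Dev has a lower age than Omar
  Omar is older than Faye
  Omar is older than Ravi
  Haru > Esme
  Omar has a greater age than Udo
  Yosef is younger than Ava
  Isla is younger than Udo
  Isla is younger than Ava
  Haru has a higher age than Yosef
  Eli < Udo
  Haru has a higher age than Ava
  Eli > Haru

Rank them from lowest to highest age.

Ravi < Esme < Isla < Yosef < Ava < Haru < Eli < Udo < Dev < Faye < Omar

Each adjacent pair is fixed by a given relation: Ravi < Esme; Esme < Isla; Isla < Yosef; Yosef < Ava; Ava < Haru; Haru < Eli; Eli < Udo; Udo < Dev; Dev < Faye; Faye < Omar. Chaining them end to end gives the full order.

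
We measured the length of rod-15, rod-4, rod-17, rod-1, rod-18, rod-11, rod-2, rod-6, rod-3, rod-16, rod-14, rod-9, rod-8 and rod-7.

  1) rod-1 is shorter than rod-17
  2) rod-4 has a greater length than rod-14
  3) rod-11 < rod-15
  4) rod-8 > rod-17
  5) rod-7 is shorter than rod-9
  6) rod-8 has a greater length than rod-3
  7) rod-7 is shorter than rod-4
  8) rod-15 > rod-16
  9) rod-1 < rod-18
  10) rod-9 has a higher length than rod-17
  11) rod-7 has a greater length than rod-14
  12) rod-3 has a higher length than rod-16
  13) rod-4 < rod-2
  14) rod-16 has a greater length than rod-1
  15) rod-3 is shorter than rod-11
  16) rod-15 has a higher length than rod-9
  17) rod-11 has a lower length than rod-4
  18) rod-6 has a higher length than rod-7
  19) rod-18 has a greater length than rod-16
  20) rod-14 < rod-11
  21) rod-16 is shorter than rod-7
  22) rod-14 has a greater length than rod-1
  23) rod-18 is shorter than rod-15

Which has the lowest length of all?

rod-16 is not least since rod-1 < rod-16; rod-18 is not least since rod-1 < rod-18; rod-3 is not least since rod-16 < rod-3; rod-14 is not least since rod-1 < rod-14; rod-11 is not least since rod-14 < rod-11; rod-7 is not least since rod-14 < rod-7; rod-17 is not least since rod-1 < rod-17; rod-6 is not least since rod-7 < rod-6; rod-4 is not least since rod-14 < rod-4; rod-8 is not least since rod-3 < rod-8; rod-9 is not least since rod-7 < rod-9; rod-15 is not least since rod-16 < rod-15; rod-2 is not least since rod-4 < rod-2.
Only rod-1 has nothing below it, so rod-1 is the lowest length.

rod-1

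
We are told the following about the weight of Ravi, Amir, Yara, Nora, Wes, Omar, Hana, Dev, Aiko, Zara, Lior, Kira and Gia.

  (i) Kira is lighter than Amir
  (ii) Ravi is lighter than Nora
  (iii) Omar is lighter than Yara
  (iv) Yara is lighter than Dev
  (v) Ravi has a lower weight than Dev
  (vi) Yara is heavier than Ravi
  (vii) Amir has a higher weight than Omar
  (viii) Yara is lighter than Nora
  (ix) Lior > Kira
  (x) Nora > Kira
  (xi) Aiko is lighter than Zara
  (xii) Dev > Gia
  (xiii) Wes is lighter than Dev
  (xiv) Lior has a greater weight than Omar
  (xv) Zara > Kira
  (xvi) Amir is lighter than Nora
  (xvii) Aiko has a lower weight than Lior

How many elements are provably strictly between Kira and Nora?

Chaining upward from Kira reaches: Amir, Lior, Zara.
Chaining downward from Nora reaches: Ravi, Omar, Amir, Yara.
Strictly between Kira and Nora are those in both lists: Amir — 1 element.

1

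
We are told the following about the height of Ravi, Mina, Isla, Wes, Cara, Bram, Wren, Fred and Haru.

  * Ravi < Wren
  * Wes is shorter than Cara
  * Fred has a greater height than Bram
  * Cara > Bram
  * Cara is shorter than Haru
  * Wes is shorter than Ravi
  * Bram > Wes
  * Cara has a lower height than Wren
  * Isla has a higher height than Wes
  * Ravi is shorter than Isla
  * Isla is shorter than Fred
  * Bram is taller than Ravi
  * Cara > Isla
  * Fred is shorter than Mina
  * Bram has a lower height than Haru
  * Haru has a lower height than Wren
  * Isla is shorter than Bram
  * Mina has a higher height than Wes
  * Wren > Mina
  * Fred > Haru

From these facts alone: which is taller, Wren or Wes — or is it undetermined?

Wes < Ravi and Ravi < Isla give Wes < Isla.
With Isla < Bram: Wes < Ravi < Isla < Bram.
Then Bram < Cara extends the chain to Cara.
With Cara < Haru: Wes < Ravi < Isla < Bram < Cara < Haru.
With Haru < Fred: Wes < Ravi < Isla < Bram < Cara < Haru < Fred.
With Fred < Mina: Wes < Ravi < Isla < Bram < Cara < Haru < Fred < Mina.
Then Mina < Wren extends the chain to Wren.
So Wren is taller.

Wren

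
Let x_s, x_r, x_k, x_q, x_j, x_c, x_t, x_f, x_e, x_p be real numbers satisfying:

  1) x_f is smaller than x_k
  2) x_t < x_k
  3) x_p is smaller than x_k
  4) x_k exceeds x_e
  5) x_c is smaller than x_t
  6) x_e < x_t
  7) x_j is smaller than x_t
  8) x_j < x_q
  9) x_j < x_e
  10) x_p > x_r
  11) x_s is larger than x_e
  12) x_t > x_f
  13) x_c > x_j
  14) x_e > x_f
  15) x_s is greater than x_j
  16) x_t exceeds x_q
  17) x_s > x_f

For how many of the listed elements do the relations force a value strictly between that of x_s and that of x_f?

1

The relations place x_f below x_s. An element lies strictly between them when it is forced above x_f and also forced below x_s.
Above x_f: {x_e, x_t, x_k}. Below x_s: {x_j, x_e}.
Intersection: {x_e} — 1.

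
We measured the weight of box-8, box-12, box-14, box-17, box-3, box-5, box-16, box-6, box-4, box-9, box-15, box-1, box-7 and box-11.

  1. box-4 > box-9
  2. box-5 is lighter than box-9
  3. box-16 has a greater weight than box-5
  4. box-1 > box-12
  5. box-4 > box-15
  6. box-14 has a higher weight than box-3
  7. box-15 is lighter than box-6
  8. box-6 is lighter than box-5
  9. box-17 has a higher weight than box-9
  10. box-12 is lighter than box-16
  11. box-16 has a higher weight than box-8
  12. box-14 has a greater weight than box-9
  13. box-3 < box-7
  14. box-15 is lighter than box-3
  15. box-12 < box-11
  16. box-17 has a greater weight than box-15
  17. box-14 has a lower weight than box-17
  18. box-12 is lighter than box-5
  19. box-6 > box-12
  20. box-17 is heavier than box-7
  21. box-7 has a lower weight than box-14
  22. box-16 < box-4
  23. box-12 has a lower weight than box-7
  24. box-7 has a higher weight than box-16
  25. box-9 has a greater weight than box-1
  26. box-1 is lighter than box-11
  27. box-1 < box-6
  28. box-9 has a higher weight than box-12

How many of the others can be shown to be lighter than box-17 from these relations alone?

From box-17 the given relations immediately reach box-15, box-9, box-7, box-14.
From those, box-12, box-1, box-5, box-3, box-16 — 9 in total.
From those, box-6, box-8 — 11 in total.
Nothing else is reachable below box-17; 11 in all.

11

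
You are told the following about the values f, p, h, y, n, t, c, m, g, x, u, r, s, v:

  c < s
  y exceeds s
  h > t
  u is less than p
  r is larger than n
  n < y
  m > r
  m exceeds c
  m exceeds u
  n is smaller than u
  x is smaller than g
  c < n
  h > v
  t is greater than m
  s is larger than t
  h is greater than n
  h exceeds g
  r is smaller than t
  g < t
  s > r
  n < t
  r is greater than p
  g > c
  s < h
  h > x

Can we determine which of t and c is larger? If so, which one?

Following the relations from c: c < n < u < p < r < m < t.
So t is larger.

t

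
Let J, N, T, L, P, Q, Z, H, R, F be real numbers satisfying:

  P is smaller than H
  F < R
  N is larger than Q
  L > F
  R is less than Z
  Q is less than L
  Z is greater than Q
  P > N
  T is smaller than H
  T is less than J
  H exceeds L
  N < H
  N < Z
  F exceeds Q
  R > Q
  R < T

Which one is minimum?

F is not least since Q < F; N is not least since Q < N; R is not least since Q < R; Z is not least since N < Z; T is not least since R < T; L is not least since Q < L; P is not least since N < P; H is not least since T < H; J is not least since T < J.
Only Q has nothing below it, so Q is the minimum.

Q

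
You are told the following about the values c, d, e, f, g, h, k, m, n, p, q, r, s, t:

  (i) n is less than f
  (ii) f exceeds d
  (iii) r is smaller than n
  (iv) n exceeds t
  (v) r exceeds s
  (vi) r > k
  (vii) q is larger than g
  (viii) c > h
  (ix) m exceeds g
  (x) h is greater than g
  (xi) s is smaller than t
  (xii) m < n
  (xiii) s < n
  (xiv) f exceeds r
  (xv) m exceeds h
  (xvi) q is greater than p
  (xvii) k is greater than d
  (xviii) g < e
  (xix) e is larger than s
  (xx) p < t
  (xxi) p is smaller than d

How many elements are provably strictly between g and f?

3

The relations place g below f. An element lies strictly between them when it is forced above g and also forced below f.
Above g: {h, q, c, e, m, n}. Below f: {h, p, d, k, s, r, t, m, n}.
Intersection: {h, m, n} — 3.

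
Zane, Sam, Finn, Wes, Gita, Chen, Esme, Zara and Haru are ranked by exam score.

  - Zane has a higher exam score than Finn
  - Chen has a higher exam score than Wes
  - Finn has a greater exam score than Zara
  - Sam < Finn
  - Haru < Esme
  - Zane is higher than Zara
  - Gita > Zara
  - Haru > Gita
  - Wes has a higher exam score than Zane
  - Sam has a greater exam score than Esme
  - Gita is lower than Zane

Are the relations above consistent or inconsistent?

consistent

The single ordering Zara < Gita < Haru < Esme < Sam < Finn < Zane < Wes < Chen satisfies every listed relation, so no contradiction arises.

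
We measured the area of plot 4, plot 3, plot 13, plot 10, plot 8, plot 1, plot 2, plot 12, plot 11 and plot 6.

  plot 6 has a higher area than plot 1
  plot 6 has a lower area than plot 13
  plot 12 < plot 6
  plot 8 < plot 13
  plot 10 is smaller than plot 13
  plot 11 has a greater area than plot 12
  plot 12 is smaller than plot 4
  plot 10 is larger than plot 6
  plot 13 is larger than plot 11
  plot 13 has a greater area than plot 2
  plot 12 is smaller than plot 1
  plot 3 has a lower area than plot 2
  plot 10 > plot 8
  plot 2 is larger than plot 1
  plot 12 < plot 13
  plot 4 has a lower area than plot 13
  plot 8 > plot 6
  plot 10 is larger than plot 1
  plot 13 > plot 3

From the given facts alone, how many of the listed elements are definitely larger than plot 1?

Directly above plot 1: plot 6, plot 2, plot 10.
One step further: plot 8, plot 13 (5 so far).
Nothing else is reachable above plot 1; 5 in all.

5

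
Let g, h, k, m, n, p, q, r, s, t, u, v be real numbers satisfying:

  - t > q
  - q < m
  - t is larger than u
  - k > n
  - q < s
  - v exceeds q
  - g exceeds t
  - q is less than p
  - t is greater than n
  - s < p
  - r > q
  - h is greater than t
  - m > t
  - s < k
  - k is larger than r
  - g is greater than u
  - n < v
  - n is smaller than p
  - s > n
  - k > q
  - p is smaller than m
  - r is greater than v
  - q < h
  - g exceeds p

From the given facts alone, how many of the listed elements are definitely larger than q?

9

The elements the relations force above q are s, v, t, p, m, r, h, g, k — no chain reaches any other.
That is 9.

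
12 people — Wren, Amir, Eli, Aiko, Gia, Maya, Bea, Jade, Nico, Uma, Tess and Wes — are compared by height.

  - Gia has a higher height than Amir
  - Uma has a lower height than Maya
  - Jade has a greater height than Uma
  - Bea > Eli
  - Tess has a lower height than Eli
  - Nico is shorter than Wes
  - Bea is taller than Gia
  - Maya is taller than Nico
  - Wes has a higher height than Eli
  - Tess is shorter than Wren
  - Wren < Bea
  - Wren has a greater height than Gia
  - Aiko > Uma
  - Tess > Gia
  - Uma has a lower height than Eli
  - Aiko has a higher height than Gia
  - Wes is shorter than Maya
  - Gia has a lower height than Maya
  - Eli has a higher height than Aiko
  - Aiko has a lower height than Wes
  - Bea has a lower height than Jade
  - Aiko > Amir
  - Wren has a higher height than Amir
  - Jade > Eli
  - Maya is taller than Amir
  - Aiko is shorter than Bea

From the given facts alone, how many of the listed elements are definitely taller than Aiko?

5

Directly above Aiko: Eli, Bea, Wes.
One step further: Jade, Maya (5 so far).
Nothing else is reachable above Aiko; 5 in all.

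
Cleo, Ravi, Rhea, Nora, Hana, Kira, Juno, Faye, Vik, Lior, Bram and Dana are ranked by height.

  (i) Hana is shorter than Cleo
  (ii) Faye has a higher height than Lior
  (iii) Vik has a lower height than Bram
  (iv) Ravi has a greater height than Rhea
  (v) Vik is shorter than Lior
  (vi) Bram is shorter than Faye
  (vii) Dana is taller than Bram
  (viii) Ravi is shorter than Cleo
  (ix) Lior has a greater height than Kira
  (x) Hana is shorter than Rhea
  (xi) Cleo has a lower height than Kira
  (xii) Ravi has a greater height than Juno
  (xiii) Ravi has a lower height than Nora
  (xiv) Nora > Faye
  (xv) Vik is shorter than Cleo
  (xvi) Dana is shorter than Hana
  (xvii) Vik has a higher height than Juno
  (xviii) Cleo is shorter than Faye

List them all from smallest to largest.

Juno < Vik < Bram < Dana < Hana < Rhea < Ravi < Cleo < Kira < Lior < Faye < Nora

Nothing is placed below Juno, so it is least; from there Juno < Vik; Vik < Bram; Bram < Dana; Dana < Hana; Hana < Rhea; Rhea < Ravi; Ravi < Cleo; Cleo < Kira; Kira < Lior; Lior < Faye; Faye < Nora, each given directly.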